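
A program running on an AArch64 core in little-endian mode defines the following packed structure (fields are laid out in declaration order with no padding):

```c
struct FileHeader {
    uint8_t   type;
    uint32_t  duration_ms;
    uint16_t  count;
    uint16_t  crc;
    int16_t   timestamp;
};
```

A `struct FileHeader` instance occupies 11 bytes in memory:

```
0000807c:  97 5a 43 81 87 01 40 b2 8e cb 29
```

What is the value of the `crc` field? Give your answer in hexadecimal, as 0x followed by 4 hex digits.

0x8EB2

`crc` follows `type` (1 B), `duration_ms` (4 B), `count` (2 B), so it starts at offset 1 + 4 + 2 = 7 and occupies 2 bytes.
Bytes at offsets 7..8: B2 8E.
Little-endian: lowest address holds the least-significant byte.
Reassemble most-significant byte first: 8E B2 → 0x8EB2.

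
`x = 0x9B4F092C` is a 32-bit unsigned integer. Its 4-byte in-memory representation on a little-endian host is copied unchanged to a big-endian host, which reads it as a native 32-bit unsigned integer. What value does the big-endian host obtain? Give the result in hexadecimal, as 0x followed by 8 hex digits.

0x2C094F9B

Stored little-endian, the bytes at ascending addresses are 2C 09 4F 9B.
Read back as big-endian, the last byte is least significant, giving 0x2C094F9B.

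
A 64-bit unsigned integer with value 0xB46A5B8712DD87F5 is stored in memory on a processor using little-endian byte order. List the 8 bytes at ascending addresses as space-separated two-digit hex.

Split into bytes (most-significant first): B4 6A 5B 87 12 DD 87 F5.
In little-endian order the low byte comes first in memory.
So at ascending addresses the bytes are F5 87 DD 12 87 5B 6A B4.

F5 87 DD 12 87 5B 6A B4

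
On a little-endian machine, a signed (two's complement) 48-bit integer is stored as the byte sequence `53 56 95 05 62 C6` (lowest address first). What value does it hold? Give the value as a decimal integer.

-63350673942957

Little-endian stores the least-significant byte at the lowest address.
Reassemble most-significant byte first: C6 62 05 95 56 53 → 0xC66205955653.
Top bit is set, so as a signed 48-bit value this is 0xC66205955653 − 2^48 = -63350673942957.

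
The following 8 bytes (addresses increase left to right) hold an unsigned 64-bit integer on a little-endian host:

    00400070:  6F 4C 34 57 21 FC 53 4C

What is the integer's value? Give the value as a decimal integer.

5500016790076673135

Little-endian stores the least-significant byte at the lowest address.
Reassemble most-significant byte first: 4C 53 FC 21 57 34 4C 6F → 0x4C53FC2157344C6F.
0x4C53FC2157344C6F = 5500016790076673135.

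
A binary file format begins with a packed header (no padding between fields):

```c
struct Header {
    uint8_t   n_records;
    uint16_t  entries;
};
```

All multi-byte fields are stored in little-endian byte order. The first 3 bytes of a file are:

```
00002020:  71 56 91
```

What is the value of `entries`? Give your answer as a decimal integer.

37206

`entries` follows `n_records` (1 byte), so it starts at byte offset 1 and occupies 2 bytes.
Bytes at offsets 1..2: 56 91.
In little-endian order the low byte comes first in memory.
Reassemble most-significant byte first: 91 56 → 0x9156.
0x9156 = 37206.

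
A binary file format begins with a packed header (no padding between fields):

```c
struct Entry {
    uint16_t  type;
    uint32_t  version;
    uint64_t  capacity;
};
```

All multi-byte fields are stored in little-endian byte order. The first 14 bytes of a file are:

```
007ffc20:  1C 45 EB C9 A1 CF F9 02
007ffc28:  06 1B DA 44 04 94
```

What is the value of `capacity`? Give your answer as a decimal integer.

`capacity` follows `type` (2 B), `version` (4 B), so it starts at offset 2 + 4 = 6 and occupies 8 bytes.
Bytes at offsets 6..13: F9 02 06 1B DA 44 04 94.
In little-endian order the low byte comes first in memory.
Reassemble most-significant byte first: 94 04 44 DA 1B 06 02 F9 → 0x940444DA1B0602F9.
0x940444DA1B0602F9 = 10665725521067115257.

10665725521067115257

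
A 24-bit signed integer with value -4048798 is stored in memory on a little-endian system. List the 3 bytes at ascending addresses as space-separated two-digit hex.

62 38 C2

Two's complement of -4048798 in 24 bits: 4048798 = 0x3DC79E; invert → 0xC23861; add 1 → 0xC23862.
Split into bytes (most-significant first): C2 38 62.
Little-endian: lowest address holds the least-significant byte.
So at ascending addresses the bytes are 62 38 C2.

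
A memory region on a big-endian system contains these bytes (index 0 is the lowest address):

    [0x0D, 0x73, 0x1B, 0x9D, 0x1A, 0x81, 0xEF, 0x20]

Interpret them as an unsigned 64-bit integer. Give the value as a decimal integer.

969148706383327008

In big-endian order the high byte comes first in memory.
The bytes are already most-significant first: 0x0D731B9D1A81EF20.
0x0D731B9D1A81EF20 = 969148706383327008.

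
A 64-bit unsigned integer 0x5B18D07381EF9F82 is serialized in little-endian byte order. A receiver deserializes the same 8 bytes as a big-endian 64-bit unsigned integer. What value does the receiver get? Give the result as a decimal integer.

Stored little-endian, the bytes at ascending addresses are 82 9F EF 81 73 D0 18 5B.
Read back as big-endian, the last byte is least significant, giving 0x829FEF8173D0185B.
0x829FEF8173D0185B = 9412505085500463195.

9412505085500463195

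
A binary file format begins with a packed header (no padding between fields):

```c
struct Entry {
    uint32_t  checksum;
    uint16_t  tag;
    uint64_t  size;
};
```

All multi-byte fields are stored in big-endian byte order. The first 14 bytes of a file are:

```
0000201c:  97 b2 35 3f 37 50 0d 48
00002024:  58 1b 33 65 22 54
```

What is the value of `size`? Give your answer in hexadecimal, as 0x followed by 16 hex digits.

`size` follows `checksum` (4 B), `tag` (2 B), so it starts at offset 4 + 2 = 6 and occupies 8 bytes.
Bytes at offsets 6..13: 0D 48 58 1B 33 65 22 54.
In big-endian order the high byte comes first in memory.
The bytes are already most-significant first: 0x0D48581B33652254.

0x0D48581B33652254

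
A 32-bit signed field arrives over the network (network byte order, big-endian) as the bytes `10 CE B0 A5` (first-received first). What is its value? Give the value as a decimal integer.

281981093

Big-endian: lowest address holds the most-significant byte.
The bytes are already most-significant first: 0x10CEB0A5.
0x10CEB0A5 = 281981093.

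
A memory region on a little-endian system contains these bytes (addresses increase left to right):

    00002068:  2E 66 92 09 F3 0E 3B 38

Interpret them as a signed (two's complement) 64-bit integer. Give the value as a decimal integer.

In little-endian order the low byte comes first in memory.
Reassemble most-significant byte first: 38 3B 0E F3 09 92 66 2E → 0x383B0EF30992662E.
0x383B0EF30992662E = 4051848726750324270.

4051848726750324270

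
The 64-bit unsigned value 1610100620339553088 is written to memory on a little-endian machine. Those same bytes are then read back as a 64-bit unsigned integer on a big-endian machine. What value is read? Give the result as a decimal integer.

4657841076939872278

1610100620339553088 in 64-bit hexadecimal is 0x165839FBC7F9A340.
Stored little-endian, the bytes at ascending addresses are 40 A3 F9 C7 FB 39 58 16.
Read back as big-endian, the last byte is least significant, giving 0x40A3F9C7FB395816.
0x40A3F9C7FB395816 = 4657841076939872278.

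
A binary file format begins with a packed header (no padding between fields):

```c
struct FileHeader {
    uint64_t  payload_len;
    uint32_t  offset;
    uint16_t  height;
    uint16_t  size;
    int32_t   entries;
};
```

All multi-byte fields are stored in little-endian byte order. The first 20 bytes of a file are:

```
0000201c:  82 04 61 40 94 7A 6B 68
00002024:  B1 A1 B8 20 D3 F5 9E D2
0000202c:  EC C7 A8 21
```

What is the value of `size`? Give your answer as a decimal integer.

53918

`size` follows `payload_len` (8 B), `offset` (4 B), `height` (2 B), so it starts at offset 8 + 4 + 2 = 14 and occupies 2 bytes.
Bytes at offsets 14..15: 9E D2.
In little-endian order the low byte comes first in memory.
Reassemble most-significant byte first: D2 9E → 0xD29E.
0xD29E = 53918.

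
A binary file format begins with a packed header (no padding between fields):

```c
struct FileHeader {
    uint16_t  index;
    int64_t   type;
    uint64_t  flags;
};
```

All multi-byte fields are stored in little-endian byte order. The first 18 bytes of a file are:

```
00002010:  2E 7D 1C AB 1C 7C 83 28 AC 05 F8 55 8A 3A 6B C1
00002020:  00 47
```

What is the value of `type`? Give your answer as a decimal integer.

`type` follows `index` (2 bytes), so it starts at byte offset 2 and occupies 8 bytes.
Bytes at offsets 2..9: 1C AB 1C 7C 83 28 AC 05.
Little-endian: lowest address holds the least-significant byte.
Reassemble most-significant byte first: 05 AC 28 83 7C 1C AB 1C → 0x05AC28837C1CAB1C.
0x05AC28837C1CAB1C = 408746211371952924.

408746211371952924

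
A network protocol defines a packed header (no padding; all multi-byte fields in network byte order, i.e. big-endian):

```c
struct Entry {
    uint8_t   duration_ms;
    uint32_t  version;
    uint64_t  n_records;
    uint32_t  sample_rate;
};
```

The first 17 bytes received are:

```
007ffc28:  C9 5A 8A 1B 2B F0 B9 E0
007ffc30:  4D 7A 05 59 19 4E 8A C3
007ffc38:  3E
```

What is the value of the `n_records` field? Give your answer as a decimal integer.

`n_records` follows `duration_ms` (1 B), `version` (4 B), so it starts at offset 1 + 4 = 5 and occupies 8 bytes.
Bytes at offsets 5..12: F0 B9 E0 4D 7A 05 59 19.
Big-endian: lowest address holds the most-significant byte.
The bytes are already most-significant first: 0xF0B9E04D7A055919.
0xF0B9E04D7A055919 = 17346142063158450457.

17346142063158450457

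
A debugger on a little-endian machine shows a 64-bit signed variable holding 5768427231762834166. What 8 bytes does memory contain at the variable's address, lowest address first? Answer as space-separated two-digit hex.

F6 E2 E9 3D 01 92 0D 50

5768427231762834166 in hexadecimal, padded to 64 bits, is 0x500D92013DE9E2F6.
Split into bytes (most-significant first): 50 0D 92 01 3D E9 E2 F6.
Little-endian stores the least-significant byte at the lowest address.
So at ascending addresses the bytes are F6 E2 E9 3D 01 92 0D 50.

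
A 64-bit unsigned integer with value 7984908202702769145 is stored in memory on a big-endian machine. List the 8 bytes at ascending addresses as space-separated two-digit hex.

6E D0 17 B4 5A 33 8B F9

7984908202702769145 in hexadecimal, padded to 64 bits, is 0x6ED017B45A338BF9.
Split into bytes (most-significant first): 6E D0 17 B4 5A 33 8B F9.
Big-endian stores the most-significant byte at the lowest address.
So the memory order matches the most-significant-first order: 6E D0 17 B4 5A 33 8B F9.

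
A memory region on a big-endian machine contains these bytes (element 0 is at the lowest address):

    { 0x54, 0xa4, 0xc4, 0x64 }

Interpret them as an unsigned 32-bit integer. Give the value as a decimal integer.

Big-endian: lowest address holds the most-significant byte.
The bytes are already most-significant first: 0x54A4C464.
0x54A4C464 = 1420084324.

1420084324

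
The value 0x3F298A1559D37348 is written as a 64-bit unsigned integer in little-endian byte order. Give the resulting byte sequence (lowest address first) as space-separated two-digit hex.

48 73 D3 59 15 8A 29 3F

Split into bytes (most-significant first): 3F 29 8A 15 59 D3 73 48.
Little-endian: lowest address holds the least-significant byte.
So at ascending addresses the bytes are 48 73 D3 59 15 8A 29 3F.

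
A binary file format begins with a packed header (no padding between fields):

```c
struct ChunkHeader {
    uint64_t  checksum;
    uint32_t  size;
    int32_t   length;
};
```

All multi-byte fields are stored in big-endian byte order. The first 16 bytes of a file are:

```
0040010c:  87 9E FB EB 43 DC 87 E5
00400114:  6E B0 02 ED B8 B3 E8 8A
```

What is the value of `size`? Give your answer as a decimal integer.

`size` follows `checksum` (8 bytes), so it starts at byte offset 8 and occupies 4 bytes.
Bytes at offsets 8..11: 6E B0 02 ED.
In big-endian order the high byte comes first in memory.
The bytes are already most-significant first: 0x6EB002ED.
0x6EB002ED = 1857028845.

1857028845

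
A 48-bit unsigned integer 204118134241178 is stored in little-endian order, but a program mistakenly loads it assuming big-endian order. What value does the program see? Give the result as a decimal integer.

204118134241178 in 48-bit hexadecimal is 0xB9A4F4E2379A.
Stored little-endian, the bytes at ascending addresses are 9A 37 E2 F4 A4 B9.
Read back as big-endian, the last byte is least significant, giving 0x9A37E2F4A4B9.
0x9A37E2F4A4B9 = 169564821562553.

169564821562553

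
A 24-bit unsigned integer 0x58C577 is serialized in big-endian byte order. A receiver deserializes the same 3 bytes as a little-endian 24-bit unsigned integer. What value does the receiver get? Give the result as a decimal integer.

Stored big-endian, the bytes at ascending addresses are 58 C5 77.
Read back as little-endian, the first byte is least significant, giving 0x77C558.
0x77C558 = 7849304.

7849304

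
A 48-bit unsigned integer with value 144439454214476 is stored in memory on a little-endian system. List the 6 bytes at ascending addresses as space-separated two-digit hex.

144439454214476 in hexadecimal, padded to 48 bits, is 0x835DEE5C294C.
Split into bytes (most-significant first): 83 5D EE 5C 29 4C.
Little-endian: lowest address holds the least-significant byte.
So at ascending addresses the bytes are 4C 29 5C EE 5D 83.

4C 29 5C EE 5D 83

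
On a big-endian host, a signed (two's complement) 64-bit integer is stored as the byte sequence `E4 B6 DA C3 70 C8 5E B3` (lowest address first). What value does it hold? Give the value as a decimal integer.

-1966143654354985293

In big-endian order the high byte comes first in memory.
The bytes are already most-significant first: 0xE4B6DAC370C85EB3.
Top bit is set, so as a signed 64-bit value this is 0xE4B6DAC370C85EB3 − 2^64 = -1966143654354985293.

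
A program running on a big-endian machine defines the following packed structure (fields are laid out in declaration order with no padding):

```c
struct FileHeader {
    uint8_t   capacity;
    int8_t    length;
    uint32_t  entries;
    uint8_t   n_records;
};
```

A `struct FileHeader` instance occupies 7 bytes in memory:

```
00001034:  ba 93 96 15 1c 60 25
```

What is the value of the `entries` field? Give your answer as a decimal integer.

`entries` follows `capacity` (1 B), `length` (1 B), so it starts at offset 1 + 1 = 2 and occupies 4 bytes.
Bytes at offsets 2..5: 96 15 1C 60.
Big-endian: lowest address holds the most-significant byte.
The bytes are already most-significant first: 0x96151C60.
0x96151C60 = 2517965920.

2517965920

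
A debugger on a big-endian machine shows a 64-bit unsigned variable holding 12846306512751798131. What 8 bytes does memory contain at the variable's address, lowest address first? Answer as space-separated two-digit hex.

12846306512751798131 in hexadecimal, padded to 64 bits, is 0xB2473FB5F05BA773.
Split into bytes (most-significant first): B2 47 3F B5 F0 5B A7 73.
Big-endian: lowest address holds the most-significant byte.
So the memory order matches the most-significant-first order: B2 47 3F B5 F0 5B A7 73.

B2 47 3F B5 F0 5B A7 73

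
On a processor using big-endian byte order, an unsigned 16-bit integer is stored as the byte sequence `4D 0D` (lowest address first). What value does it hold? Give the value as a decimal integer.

In big-endian order the high byte comes first in memory.
The bytes are already most-significant first: 0x4D0D.
0x4D0D = 19725.

19725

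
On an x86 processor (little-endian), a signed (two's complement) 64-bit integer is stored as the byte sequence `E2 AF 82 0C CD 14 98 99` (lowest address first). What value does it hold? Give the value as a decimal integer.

-7379125118535815198

Little-endian stores the least-significant byte at the lowest address.
Reassemble most-significant byte first: 99 98 14 CD 0C 82 AF E2 → 0x999814CD0C82AFE2.
Top bit is set, so as a signed 64-bit value this is 0x999814CD0C82AFE2 − 2^64 = -7379125118535815198.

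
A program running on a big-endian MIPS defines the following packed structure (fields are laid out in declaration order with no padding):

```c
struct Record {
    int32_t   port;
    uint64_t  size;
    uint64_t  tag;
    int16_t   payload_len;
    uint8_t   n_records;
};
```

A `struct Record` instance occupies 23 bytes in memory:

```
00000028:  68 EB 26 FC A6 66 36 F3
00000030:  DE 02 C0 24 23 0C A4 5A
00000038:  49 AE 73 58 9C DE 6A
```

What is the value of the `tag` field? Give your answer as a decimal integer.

2525574198738187096

`tag` follows `port` (4 B), `size` (8 B), so it starts at offset 4 + 8 = 12 and occupies 8 bytes.
Bytes at offsets 12..19: 23 0C A4 5A 49 AE 73 58.
In big-endian order the high byte comes first in memory.
The bytes are already most-significant first: 0x230CA45A49AE7358.
0x230CA45A49AE7358 = 2525574198738187096.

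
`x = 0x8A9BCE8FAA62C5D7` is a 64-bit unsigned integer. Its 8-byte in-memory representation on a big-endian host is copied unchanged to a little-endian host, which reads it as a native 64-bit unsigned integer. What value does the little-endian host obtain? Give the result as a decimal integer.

Stored big-endian, the bytes at ascending addresses are 8A 9B CE 8F AA 62 C5 D7.
Read back as little-endian, the first byte is least significant, giving 0xD7C562AA8FCE9B8A.
0xD7C562AA8FCE9B8A = 15547941773263149962.

15547941773263149962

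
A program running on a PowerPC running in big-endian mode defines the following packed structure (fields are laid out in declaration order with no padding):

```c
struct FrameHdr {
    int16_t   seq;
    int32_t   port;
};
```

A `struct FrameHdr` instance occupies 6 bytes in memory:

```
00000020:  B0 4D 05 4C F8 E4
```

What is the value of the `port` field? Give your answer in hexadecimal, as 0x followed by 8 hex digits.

`port` follows `seq` (2 bytes), so it starts at byte offset 2 and occupies 4 bytes.
Bytes at offsets 2..5: 05 4C F8 E4.
In big-endian order the high byte comes first in memory.
The bytes are already most-significant first: 0x054CF8E4.

0x054CF8E4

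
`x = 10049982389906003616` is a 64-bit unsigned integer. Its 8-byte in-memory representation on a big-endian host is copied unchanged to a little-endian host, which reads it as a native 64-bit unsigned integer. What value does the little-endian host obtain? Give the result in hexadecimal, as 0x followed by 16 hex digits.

10049982389906003616 in 64-bit hexadecimal is 0x8B78B5BC8D4756A0.
Stored big-endian, the bytes at ascending addresses are 8B 78 B5 BC 8D 47 56 A0.
Read back as little-endian, the first byte is least significant, giving 0xA056478DBCB5788B.

0xA056478DBCB5788B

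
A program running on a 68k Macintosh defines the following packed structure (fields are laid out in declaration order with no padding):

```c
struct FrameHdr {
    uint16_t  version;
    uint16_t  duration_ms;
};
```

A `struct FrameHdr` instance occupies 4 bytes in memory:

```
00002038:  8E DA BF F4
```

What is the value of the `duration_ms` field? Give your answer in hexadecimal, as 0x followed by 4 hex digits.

0xBFF4

`duration_ms` follows `version` (2 bytes), so it starts at byte offset 2 and occupies 2 bytes.
Bytes at offsets 2..3: BF F4.
Big-endian: lowest address holds the most-significant byte.
The bytes are already most-significant first: 0xBFF4.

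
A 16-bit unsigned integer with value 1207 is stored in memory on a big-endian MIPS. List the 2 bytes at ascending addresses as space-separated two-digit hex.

04 B7

1207 in hexadecimal, padded to 16 bits, is 0x04B7.
Split into bytes (most-significant first): 04 B7.
Big-endian: lowest address holds the most-significant byte.
So the memory order matches the most-significant-first order: 04 B7.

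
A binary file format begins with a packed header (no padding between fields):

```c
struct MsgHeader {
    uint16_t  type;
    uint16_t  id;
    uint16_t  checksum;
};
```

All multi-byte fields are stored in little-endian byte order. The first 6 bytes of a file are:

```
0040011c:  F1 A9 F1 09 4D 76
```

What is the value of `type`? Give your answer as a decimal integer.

`type` is the first field, at byte offset 0, occupying 2 bytes.
Bytes at offsets 0..1: F1 A9.
Little-endian stores the least-significant byte at the lowest address.
Reassemble most-significant byte first: A9 F1 → 0xA9F1.
0xA9F1 = 43505.

43505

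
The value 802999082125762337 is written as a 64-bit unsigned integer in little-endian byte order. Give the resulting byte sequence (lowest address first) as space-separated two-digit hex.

21 1F 12 25 69 D3 24 0B

802999082125762337 in hexadecimal, padded to 64 bits, is 0x0B24D36925121F21.
Split into bytes (most-significant first): 0B 24 D3 69 25 12 1F 21.
In little-endian order the low byte comes first in memory.
So at ascending addresses the bytes are 21 1F 12 25 69 D3 24 0B.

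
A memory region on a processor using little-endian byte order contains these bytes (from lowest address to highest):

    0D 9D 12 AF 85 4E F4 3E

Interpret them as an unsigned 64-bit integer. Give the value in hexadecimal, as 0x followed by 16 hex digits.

0x3EF44E85AF129D0D

In little-endian order the low byte comes first in memory.
Reassemble most-significant byte first: 3E F4 4E 85 AF 12 9D 0D → 0x3EF44E85AF129D0D.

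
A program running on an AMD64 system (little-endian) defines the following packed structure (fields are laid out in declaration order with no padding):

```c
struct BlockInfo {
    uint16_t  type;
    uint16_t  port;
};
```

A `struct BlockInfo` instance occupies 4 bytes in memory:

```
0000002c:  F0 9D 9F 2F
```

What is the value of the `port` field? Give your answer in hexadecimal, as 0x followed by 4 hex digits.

`port` follows `type` (2 bytes), so it starts at byte offset 2 and occupies 2 bytes.
Bytes at offsets 2..3: 9F 2F.
Little-endian: lowest address holds the least-significant byte.
Reassemble most-significant byte first: 2F 9F → 0x2F9F.

0x2F9F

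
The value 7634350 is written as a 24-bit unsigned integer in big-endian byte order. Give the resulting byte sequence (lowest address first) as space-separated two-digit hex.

74 7D AE

7634350 in hexadecimal, padded to 24 bits, is 0x747DAE.
Split into bytes (most-significant first): 74 7D AE.
In big-endian order the high byte comes first in memory.
So the memory order matches the most-significant-first order: 74 7D AE.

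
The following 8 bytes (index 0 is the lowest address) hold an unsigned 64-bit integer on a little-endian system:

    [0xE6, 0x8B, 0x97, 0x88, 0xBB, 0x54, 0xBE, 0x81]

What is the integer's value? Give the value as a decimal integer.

9349003040894979046

Little-endian stores the least-significant byte at the lowest address.
Reassemble most-significant byte first: 81 BE 54 BB 88 97 8B E6 → 0x81BE54BB88978BE6.
0x81BE54BB88978BE6 = 9349003040894979046.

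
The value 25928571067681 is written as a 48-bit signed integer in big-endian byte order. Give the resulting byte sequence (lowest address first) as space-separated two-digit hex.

25928571067681 in hexadecimal, padded to 48 bits, is 0x1794F7449D21.
Split into bytes (most-significant first): 17 94 F7 44 9D 21.
Big-endian stores the most-significant byte at the lowest address.
So the memory order matches the most-significant-first order: 17 94 F7 44 9D 21.

17 94 F7 44 9D 21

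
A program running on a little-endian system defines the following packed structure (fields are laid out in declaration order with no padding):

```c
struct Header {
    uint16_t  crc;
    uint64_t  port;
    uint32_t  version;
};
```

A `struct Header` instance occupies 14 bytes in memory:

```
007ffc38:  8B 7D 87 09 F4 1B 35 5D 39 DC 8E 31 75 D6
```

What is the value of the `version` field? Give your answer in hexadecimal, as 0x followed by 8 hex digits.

`version` follows `crc` (2 B), `port` (8 B), so it starts at offset 2 + 8 = 10 and occupies 4 bytes.
Bytes at offsets 10..13: 8E 31 75 D6.
Little-endian: lowest address holds the least-significant byte.
Reassemble most-significant byte first: D6 75 31 8E → 0xD675318E.

0xD675318E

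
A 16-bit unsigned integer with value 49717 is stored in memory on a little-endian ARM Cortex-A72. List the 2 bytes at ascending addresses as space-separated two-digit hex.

35 C2

49717 in hexadecimal, padded to 16 bits, is 0xC235.
Split into bytes (most-significant first): C2 35.
Little-endian stores the least-significant byte at the lowest address.
So at ascending addresses the bytes are 35 C2.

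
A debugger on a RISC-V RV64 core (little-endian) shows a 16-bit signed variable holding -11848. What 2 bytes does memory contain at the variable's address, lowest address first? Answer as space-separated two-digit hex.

Two's complement of -11848 in 16 bits: 11848 = 0x2E48; invert → 0xD1B7; add 1 → 0xD1B8.
Split into bytes (most-significant first): D1 B8.
In little-endian order the low byte comes first in memory.
So at ascending addresses the bytes are B8 D1.

B8 D1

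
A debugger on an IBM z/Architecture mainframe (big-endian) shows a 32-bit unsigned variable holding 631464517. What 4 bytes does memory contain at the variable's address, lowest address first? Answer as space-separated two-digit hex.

631464517 in hexadecimal, padded to 32 bits, is 0x25A36245.
Split into bytes (most-significant first): 25 A3 62 45.
In big-endian order the high byte comes first in memory.
So the memory order matches the most-significant-first order: 25 A3 62 45.

25 A3 62 45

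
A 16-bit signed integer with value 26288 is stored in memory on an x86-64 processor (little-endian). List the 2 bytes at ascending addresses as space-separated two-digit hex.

B0 66

26288 in hexadecimal, padded to 16 bits, is 0x66B0.
Split into bytes (most-significant first): 66 B0.
Little-endian: lowest address holds the least-significant byte.
So at ascending addresses the bytes are B0 66.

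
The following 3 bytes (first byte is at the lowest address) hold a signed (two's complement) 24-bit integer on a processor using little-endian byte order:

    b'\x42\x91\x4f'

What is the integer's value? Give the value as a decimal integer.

5214530

Little-endian stores the least-significant byte at the lowest address.
Reassemble most-significant byte first: 4F 91 42 → 0x4F9142.
0x4F9142 = 5214530.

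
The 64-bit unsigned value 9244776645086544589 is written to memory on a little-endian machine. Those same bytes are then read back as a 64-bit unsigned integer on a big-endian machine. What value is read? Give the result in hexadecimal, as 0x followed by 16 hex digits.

9244776645086544589 in 64-bit hexadecimal is 0x804C0B60B63602CD.
Stored little-endian, the bytes at ascending addresses are CD 02 36 B6 60 0B 4C 80.
Read back as big-endian, the last byte is least significant, giving 0xCD0236B6600B4C80.

0xCD0236B6600B4C80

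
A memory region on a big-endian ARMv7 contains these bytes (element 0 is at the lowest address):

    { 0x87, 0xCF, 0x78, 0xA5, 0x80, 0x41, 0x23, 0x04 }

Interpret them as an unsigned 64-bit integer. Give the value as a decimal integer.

Big-endian: lowest address holds the most-significant byte.
The bytes are already most-significant first: 0x87CF78A580412304.
0x87CF78A580412304 = 9786173167516066564.

9786173167516066564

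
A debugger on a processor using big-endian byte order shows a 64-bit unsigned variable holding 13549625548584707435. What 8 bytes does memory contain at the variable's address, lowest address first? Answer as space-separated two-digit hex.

13549625548584707435 in hexadecimal, padded to 64 bits, is 0xBC09F0A5BEF2E56B.
Split into bytes (most-significant first): BC 09 F0 A5 BE F2 E5 6B.
Big-endian: lowest address holds the most-significant byte.
So the memory order matches the most-significant-first order: BC 09 F0 A5 BE F2 E5 6B.

BC 09 F0 A5 BE F2 E5 6B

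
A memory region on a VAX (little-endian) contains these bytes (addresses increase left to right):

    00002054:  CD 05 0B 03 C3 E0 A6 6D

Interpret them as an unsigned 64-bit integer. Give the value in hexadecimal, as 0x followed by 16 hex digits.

0x6DA6E0C3030B05CD

Little-endian stores the least-significant byte at the lowest address.
Reassemble most-significant byte first: 6D A6 E0 C3 03 0B 05 CD → 0x6DA6E0C3030B05CD.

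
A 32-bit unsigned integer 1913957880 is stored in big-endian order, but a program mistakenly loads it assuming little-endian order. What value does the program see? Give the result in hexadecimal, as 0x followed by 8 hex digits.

1913957880 in 32-bit hexadecimal is 0x7214ADF8.
Stored big-endian, the bytes at ascending addresses are 72 14 AD F8.
Read back as little-endian, the first byte is least significant, giving 0xF8AD1472.

0xF8AD1472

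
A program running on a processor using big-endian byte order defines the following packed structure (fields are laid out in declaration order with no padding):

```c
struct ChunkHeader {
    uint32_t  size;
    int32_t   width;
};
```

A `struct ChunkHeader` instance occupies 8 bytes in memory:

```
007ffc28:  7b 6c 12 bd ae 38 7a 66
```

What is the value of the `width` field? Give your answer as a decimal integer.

-1372030362

`width` follows `size` (4 bytes), so it starts at byte offset 4 and occupies 4 bytes.
Bytes at offsets 4..7: AE 38 7A 66.
In big-endian order the high byte comes first in memory.
The bytes are already most-significant first: 0xAE387A66.
Top bit is set, so as a signed 32-bit value this is 0xAE387A66 − 2^32 = -1372030362.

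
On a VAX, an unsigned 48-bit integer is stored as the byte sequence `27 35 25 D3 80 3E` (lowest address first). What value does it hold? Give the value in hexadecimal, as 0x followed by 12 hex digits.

Little-endian: lowest address holds the least-significant byte.
Reassemble most-significant byte first: 3E 80 D3 25 35 27 → 0x3E80D3253527.

0x3E80D3253527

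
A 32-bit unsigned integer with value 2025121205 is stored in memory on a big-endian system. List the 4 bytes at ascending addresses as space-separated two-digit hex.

78 B4 E5 B5

2025121205 in hexadecimal, padded to 32 bits, is 0x78B4E5B5.
Split into bytes (most-significant first): 78 B4 E5 B5.
Big-endian: lowest address holds the most-significant byte.
So the memory order matches the most-significant-first order: 78 B4 E5 B5.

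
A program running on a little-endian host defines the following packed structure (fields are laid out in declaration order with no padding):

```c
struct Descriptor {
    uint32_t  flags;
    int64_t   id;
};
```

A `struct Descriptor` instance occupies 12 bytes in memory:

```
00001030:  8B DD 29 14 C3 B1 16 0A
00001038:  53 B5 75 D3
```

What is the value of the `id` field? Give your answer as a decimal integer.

`id` follows `flags` (4 bytes), so it starts at byte offset 4 and occupies 8 bytes.
Bytes at offsets 4..11: C3 B1 16 0A 53 B5 75 D3.
In little-endian order the low byte comes first in memory.
Reassemble most-significant byte first: D3 75 B5 53 0A 16 B1 C3 → 0xD375B5530A16B1C3.
Top bit is set, so as a signed 64-bit value this is 0xD375B5530A16B1C3 − 2^64 = -3209459791175437885.

-3209459791175437885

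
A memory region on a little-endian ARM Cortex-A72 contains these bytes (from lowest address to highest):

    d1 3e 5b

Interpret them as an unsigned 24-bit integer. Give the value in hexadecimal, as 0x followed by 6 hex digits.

In little-endian order the low byte comes first in memory.
Reassemble most-significant byte first: 5B 3E D1 → 0x5B3ED1.

0x5B3ED1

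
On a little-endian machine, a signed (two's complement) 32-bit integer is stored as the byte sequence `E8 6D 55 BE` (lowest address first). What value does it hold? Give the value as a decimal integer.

In little-endian order the low byte comes first in memory.
Reassemble most-significant byte first: BE 55 6D E8 → 0xBE556DE8.
Top bit is set, so as a signed 32-bit value this is 0xBE556DE8 − 2^32 = -1101697560.

-1101697560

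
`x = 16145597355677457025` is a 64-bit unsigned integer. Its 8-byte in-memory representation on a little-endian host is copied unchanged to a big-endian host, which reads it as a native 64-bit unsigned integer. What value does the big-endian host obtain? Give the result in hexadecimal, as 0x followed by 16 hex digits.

16145597355677457025 in 64-bit hexadecimal is 0xE010AF407FA41A81.
Stored little-endian, the bytes at ascending addresses are 81 1A A4 7F 40 AF 10 E0.
Read back as big-endian, the last byte is least significant, giving 0x811AA47F40AF10E0.

0x811AA47F40AF10E0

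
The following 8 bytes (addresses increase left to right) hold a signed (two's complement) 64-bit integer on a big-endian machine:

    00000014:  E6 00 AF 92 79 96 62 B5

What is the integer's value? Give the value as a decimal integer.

-1873304401346141515

Big-endian stores the most-significant byte at the lowest address.
The bytes are already most-significant first: 0xE600AF92799662B5.
Top bit is set, so as a signed 64-bit value this is 0xE600AF92799662B5 − 2^64 = -1873304401346141515.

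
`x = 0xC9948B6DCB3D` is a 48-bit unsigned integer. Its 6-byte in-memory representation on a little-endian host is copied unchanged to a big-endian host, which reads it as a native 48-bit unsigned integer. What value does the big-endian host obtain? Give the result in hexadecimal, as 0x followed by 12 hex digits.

0x3DCB6D8B94C9

Stored little-endian, the bytes at ascending addresses are 3D CB 6D 8B 94 C9.
Read back as big-endian, the last byte is least significant, giving 0x3DCB6D8B94C9.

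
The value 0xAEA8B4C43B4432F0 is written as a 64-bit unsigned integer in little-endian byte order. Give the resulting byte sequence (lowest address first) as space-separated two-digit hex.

F0 32 44 3B C4 B4 A8 AE

Split into bytes (most-significant first): AE A8 B4 C4 3B 44 32 F0.
Little-endian stores the least-significant byte at the lowest address.
So at ascending addresses the bytes are F0 32 44 3B C4 B4 A8 AE.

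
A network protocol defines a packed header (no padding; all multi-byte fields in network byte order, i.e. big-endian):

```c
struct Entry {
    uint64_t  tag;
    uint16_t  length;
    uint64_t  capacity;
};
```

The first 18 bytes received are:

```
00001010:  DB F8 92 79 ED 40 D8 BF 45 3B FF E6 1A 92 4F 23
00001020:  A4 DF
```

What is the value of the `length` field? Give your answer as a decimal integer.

17723

`length` follows `tag` (8 bytes), so it starts at byte offset 8 and occupies 2 bytes.
Bytes at offsets 8..9: 45 3B.
In big-endian order the high byte comes first in memory.
The bytes are already most-significant first: 0x453B.
0x453B = 17723.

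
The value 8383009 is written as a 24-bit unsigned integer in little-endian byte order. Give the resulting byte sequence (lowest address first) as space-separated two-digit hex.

21 EA 7F

8383009 in hexadecimal, padded to 24 bits, is 0x7FEA21.
Split into bytes (most-significant first): 7F EA 21.
In little-endian order the low byte comes first in memory.
So at ascending addresses the bytes are 21 EA 7F.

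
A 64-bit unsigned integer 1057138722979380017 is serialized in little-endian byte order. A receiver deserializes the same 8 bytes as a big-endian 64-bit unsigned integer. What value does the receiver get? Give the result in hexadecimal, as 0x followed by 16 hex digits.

0x31FB7E4D11B6AB0E

1057138722979380017 in 64-bit hexadecimal is 0x0EABB6114D7EFB31.
Stored little-endian, the bytes at ascending addresses are 31 FB 7E 4D 11 B6 AB 0E.
Read back as big-endian, the last byte is least significant, giving 0x31FB7E4D11B6AB0E.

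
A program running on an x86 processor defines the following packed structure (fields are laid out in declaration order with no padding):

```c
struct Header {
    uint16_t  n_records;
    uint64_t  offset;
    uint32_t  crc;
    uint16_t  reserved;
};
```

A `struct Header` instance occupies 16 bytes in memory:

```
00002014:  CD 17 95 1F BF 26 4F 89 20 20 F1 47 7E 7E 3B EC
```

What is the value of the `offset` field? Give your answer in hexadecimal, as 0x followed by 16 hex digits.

`offset` follows `n_records` (2 bytes), so it starts at byte offset 2 and occupies 8 bytes.
Bytes at offsets 2..9: 95 1F BF 26 4F 89 20 20.
Little-endian: lowest address holds the least-significant byte.
Reassemble most-significant byte first: 20 20 89 4F 26 BF 1F 95 → 0x2020894F26BF1F95.

0x2020894F26BF1F95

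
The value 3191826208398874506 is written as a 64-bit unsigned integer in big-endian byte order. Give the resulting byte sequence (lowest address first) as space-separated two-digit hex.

3191826208398874506 in hexadecimal, padded to 64 bits, is 0x2C4BA5068865978A.
Split into bytes (most-significant first): 2C 4B A5 06 88 65 97 8A.
Big-endian stores the most-significant byte at the lowest address.
So the memory order matches the most-significant-first order: 2C 4B A5 06 88 65 97 8A.

2C 4B A5 06 88 65 97 8A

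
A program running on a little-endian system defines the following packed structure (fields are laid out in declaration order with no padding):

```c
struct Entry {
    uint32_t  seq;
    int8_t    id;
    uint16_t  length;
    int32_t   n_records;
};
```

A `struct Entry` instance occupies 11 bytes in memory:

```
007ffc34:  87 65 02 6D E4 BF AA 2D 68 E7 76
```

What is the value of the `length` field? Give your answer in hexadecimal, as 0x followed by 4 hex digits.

`length` follows `seq` (4 B), `id` (1 B), so it starts at offset 4 + 1 = 5 and occupies 2 bytes.
Bytes at offsets 5..6: BF AA.
Little-endian stores the least-significant byte at the lowest address.
Reassemble most-significant byte first: AA BF → 0xAABF.

0xAABF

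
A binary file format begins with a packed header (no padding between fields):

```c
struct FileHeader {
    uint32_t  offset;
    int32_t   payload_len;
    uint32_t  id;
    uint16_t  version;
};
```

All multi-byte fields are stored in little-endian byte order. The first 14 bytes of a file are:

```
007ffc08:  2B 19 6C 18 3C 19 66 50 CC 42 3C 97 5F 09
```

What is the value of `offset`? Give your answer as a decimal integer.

409737515

`offset` is the first field, at byte offset 0, occupying 4 bytes.
Bytes at offsets 0..3: 2B 19 6C 18.
Little-endian stores the least-significant byte at the lowest address.
Reassemble most-significant byte first: 18 6C 19 2B → 0x186C192B.
0x186C192B = 409737515.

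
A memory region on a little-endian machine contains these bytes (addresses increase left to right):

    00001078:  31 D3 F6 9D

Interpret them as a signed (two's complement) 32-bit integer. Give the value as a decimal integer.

-1644768463

Little-endian stores the least-significant byte at the lowest address.
Reassemble most-significant byte first: 9D F6 D3 31 → 0x9DF6D331.
Top bit is set, so as a signed 32-bit value this is 0x9DF6D331 − 2^32 = -1644768463.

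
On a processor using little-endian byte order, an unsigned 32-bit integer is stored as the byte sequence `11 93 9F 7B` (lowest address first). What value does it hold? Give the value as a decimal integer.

2074055441

Little-endian stores the least-significant byte at the lowest address.
Reassemble most-significant byte first: 7B 9F 93 11 → 0x7B9F9311.
0x7B9F9311 = 2074055441.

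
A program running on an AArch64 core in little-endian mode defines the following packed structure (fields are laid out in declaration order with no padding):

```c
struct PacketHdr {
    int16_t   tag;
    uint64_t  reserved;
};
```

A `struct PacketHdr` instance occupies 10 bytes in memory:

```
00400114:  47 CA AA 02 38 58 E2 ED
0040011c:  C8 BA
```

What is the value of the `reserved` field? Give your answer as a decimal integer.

`reserved` follows `tag` (2 bytes), so it starts at byte offset 2 and occupies 8 bytes.
Bytes at offsets 2..9: AA 02 38 58 E2 ED C8 BA.
In little-endian order the low byte comes first in memory.
Reassemble most-significant byte first: BA C8 ED E2 58 38 02 AA → 0xBAC8EDE2583802AA.
0xBAC8EDE2583802AA = 13459269042795184810.

13459269042795184810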